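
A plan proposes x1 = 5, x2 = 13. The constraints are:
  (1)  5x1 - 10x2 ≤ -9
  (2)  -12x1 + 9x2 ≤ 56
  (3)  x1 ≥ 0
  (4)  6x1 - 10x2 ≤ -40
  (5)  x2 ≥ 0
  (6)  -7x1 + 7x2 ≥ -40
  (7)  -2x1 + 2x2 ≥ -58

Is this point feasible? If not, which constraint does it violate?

not feasible — violates (2)

Constraint (2): -12x1 + 9x2 = 57, which is not ≤ 56. All other constraints are satisfied.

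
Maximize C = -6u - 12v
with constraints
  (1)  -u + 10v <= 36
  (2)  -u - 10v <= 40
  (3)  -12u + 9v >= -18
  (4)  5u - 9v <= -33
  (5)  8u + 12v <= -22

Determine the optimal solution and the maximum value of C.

u = -38, v = -1/5, maximum C = 1152/5

Corner points and C = -6u - 12v:
  (-38, -1/5) → C = 1152/5
  (-163/23, 133/46) → C = 180/23
  (-690/59, -167/59) → C = 6144/59
  (-9/2, 7/6) → C = 13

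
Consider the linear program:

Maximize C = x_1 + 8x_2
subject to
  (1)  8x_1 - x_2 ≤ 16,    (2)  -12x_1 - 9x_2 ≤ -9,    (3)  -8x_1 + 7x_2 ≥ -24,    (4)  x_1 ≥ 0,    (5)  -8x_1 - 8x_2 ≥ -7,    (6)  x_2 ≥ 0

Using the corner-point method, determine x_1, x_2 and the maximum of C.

x_1 = 3/8, x_2 = 1/2, maximum C = 35/8

Feasible corners and C = x_1 + 8x_2:
  (3/8, 1/2) → C = 35/8
  (3/4, 0) → C = 3/4
  (7/8, 0) → C = 7/8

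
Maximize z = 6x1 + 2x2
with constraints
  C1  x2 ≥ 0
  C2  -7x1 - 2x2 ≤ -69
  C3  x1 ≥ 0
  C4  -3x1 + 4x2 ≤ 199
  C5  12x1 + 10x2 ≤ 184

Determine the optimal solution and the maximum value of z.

x1 = 46/3, x2 = 0, maximum z = 92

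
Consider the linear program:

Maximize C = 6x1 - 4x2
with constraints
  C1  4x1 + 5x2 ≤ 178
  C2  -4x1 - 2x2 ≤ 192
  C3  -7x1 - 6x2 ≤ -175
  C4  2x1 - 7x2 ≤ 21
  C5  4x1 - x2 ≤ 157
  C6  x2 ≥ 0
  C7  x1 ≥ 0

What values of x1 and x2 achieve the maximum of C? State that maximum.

x1 = 1351/38, x2 = 136/19, maximum C = 3509/19

The binding constraints are 4x1 + 5x2 = 178 and 2x1 - 7x2 = 21.
Solving simultaneously gives x1 = 1351/38, x2 = 136/19.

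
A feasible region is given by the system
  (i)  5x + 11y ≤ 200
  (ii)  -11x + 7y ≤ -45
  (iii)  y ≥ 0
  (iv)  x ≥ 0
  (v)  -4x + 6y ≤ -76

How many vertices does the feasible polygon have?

Intersecting each pair of boundary lines and keeping only the points that satisfy every inequality leaves:
  (40, 0)
  (1018/37, 210/37)
  (19, 0)

3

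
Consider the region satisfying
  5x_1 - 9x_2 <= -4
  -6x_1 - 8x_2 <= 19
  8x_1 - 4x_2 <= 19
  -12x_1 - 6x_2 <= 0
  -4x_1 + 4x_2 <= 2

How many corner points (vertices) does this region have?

3

Of the 10 pairwise boundary intersections, those satisfying every inequality are:
  (187/52, 127/52)
  (-1/8, 3/8)
  (21/4, 23/4)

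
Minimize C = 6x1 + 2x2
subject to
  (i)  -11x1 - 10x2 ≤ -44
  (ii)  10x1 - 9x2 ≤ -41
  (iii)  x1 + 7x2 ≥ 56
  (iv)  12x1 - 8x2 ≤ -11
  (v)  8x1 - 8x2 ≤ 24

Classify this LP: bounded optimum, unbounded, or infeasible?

From the feasible point (-252/67, 572/67), moving in the direction (-10, 11) keeps every constraint satisfied while C decreases without bound.

unbounded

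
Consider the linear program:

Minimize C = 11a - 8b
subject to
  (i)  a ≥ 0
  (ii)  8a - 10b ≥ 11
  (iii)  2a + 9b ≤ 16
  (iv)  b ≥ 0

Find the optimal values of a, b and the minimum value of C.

a = 11/8, b = 0, minimum C = 121/8

Vertices and C = 11a - 8b:
  (259/92, 53/46) → C = 87/4
  (11/8, 0) → C = 121/8
  (8, 0) → C = 88

The optimum lies where 8a - 10b = 11 and b = 0.
Solving simultaneously gives a = 11/8, b = 0.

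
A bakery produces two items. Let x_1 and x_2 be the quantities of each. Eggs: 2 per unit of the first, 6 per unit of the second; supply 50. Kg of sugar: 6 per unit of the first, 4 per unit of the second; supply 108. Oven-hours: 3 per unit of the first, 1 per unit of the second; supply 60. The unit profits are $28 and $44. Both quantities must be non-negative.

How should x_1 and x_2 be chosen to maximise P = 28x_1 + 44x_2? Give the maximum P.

x_1 = 16, x_2 = 3, maximum P = 580

Extreme points and P = 28x_1 + 44x_2:
  (0, 0) → P = 0
  (0, 25/3) → P = 1100/3
  (18, 0) → P = 504
  (16, 3) → P = 580

At the optimal vertex, 2x_1 + 6x_2 = 50 and 6x_1 + 4x_2 = 108.
Solving simultaneously gives x_1 = 16, x_2 = 3.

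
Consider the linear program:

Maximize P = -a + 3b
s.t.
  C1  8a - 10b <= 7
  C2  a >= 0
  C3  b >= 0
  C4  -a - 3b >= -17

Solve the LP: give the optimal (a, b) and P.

Feasible corners and P = -a + 3b:
  (7/8, 0) → P = -7/8
  (191/34, 129/34) → P = 98/17
  (0, 0) → P = 0
  (0, 17/3) → P = 17

a = 0, b = 17/3, maximum P = 17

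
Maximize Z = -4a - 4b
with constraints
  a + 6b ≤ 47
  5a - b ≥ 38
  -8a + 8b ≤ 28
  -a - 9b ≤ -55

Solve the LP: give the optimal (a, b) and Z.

a = 397/46, b = 237/46, maximum Z = -1268/23

Vertices and Z = -4a - 4b:
  (275/31, 197/31) → Z = -1888/31
  (31, 8/3) → Z = -404/3
  (397/46, 237/46) → Z = -1268/23

The binding constraints are 5a - b = 38 and -a - 9b = -55.
Solving simultaneously gives a = 397/46, b = 237/46.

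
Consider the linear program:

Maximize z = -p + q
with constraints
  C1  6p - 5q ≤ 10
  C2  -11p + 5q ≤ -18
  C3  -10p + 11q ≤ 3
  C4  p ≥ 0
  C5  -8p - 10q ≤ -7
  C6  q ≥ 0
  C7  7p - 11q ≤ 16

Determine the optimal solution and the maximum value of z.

Corner points and z = -p + q:
  (125/16, 59/8) → z = -7/16
  (5/3, 0) → z = -5/3
  (3, 3) → z = 0
  (18/11, 0) → z = -18/11

At the optimal vertex, -11p + 5q = -18 and -10p + 11q = 3.
Solving simultaneously gives p = 3, q = 3.

p = 3, q = 3, maximum z = 0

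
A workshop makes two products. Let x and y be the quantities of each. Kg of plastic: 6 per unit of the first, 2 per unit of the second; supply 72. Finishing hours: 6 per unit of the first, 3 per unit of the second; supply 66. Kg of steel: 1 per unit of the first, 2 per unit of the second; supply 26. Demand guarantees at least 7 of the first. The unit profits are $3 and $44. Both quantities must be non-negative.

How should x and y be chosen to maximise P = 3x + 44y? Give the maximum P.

Corner points and P = 3x + 44y:
  (11, 0) → P = 33
  (7, 0) → P = 21
  (7, 8) → P = 373

The optimum lies where 6x + 3y = 66 and x = 7.
Solving simultaneously gives x = 7, y = 8.

x = 7, y = 8, maximum P = 373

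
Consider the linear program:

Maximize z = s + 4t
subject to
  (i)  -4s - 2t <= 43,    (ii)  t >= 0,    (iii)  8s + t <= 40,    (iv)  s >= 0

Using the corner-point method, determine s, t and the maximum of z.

Extreme points and z = s + 4t:
  (5, 0) → z = 5
  (0, 0) → z = 0
  (0, 40) → z = 160

The binding constraints are 8s + t = 40 and s = 0.
Solving simultaneously gives s = 0, t = 40.

s = 0, t = 40, maximum z = 160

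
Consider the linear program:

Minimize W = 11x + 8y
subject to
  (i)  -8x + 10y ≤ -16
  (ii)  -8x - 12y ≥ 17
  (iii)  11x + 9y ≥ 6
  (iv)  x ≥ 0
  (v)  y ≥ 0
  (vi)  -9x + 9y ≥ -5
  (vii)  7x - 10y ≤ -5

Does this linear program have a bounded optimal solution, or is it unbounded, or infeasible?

infeasible

The boundaries -9x + 9y = -5 and 7x - 10y = -5 meet at (95/27, 80/27), but that point violates -8x + 10y ≤ -16. Every candidate vertex is excluded by some other constraint, so the feasible region is empty.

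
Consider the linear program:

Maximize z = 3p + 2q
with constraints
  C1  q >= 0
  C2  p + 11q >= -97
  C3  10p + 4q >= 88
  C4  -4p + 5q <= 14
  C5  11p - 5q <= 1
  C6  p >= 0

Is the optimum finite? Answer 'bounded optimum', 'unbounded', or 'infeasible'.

The boundaries q = 0 and 10p + 4q = 88 meet at (44/5, 0), but that point violates 11p - 5q ≤ 1. Every candidate vertex is excluded by some other constraint, so the feasible region is empty.

infeasible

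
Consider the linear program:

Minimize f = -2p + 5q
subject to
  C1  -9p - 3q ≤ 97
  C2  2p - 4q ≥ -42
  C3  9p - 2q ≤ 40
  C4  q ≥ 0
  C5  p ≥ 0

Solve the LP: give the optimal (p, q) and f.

Feasible corners and f = -2p + 5q:
  (61/8, 229/16) → f = 901/16
  (0, 21/2) → f = 105/2
  (40/9, 0) → f = -80/9
  (0, 0) → f = 0

The binding constraints are 9p - 2q = 40 and q = 0.
Solving simultaneously gives p = 40/9, q = 0.

p = 40/9, q = 0, minimum f = -80/9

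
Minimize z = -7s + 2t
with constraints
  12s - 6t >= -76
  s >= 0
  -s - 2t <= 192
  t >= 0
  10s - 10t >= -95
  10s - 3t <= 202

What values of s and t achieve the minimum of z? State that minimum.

Feasible corners and z = -7s + 2t:
  (0, 0) → z = 0
  (0, 19/2) → z = 19
  (101/5, 0) → z = -707/5
  (461/14, 297/7) → z = -2039/14

s = 461/14, t = 297/7, minimum z = -2039/14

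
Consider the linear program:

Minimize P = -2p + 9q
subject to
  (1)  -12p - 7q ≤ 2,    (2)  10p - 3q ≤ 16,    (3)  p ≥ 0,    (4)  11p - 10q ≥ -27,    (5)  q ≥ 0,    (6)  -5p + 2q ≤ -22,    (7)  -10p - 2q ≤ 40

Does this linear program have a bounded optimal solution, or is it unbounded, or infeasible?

infeasible

The boundaries 10p - 3q = 16 and 11p - 10q = -27 meet at (241/67, 446/67), but that point violates -5p + 2q ≤ -22. Every candidate vertex is excluded by some other constraint, so the feasible region is empty.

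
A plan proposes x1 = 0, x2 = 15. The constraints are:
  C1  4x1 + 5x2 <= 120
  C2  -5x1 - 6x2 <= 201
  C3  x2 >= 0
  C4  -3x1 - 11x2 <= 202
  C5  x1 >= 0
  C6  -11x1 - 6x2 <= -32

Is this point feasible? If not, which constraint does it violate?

C1: 75 ≤ 120 ✓
C2: -90 ≤ 201 ✓
C3: 15 ≥ 0 ✓
C4: -165 ≤ 202 ✓
C5: 0 ≥ 0 ✓
C6: -90 ≤ -32 ✓

feasible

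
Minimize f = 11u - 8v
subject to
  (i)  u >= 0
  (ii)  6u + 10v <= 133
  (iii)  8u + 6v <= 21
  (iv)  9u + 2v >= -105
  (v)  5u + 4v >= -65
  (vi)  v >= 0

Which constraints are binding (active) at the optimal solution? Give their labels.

Extreme points and f = 11u - 8v:
  (0, 7/2) → f = -28
  (0, 0) → f = 0
  (21/8, 0) → f = 231/8

The minimum is at (0, 7/2). Substituting into each constraint, equality holds for (i) and (iii); the remaining constraints have slack.

(i) and (iii)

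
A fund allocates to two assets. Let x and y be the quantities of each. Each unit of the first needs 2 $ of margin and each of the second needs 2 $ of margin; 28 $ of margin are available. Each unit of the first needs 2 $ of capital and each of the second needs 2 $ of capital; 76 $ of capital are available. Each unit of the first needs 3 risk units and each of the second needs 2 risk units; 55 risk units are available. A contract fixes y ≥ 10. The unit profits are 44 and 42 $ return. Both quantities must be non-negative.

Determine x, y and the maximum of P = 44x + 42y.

Feasible corners and P = 44x + 42y:
  (0, 14) → P = 588
  (0, 10) → P = 420
  (4, 10) → P = 596

x = 4, y = 10, maximum P = 596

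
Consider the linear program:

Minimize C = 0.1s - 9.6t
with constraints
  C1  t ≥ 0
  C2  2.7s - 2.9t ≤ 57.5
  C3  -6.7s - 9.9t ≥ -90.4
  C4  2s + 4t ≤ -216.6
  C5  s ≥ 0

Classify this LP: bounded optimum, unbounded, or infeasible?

The boundaries t = 0 and -6.7s - 9.9t = -90.4 meet at (904/67, 0), but that point violates 2s + 4t ≤ -216.6. Every candidate vertex is excluded by some other constraint, so the feasible region is empty.

infeasible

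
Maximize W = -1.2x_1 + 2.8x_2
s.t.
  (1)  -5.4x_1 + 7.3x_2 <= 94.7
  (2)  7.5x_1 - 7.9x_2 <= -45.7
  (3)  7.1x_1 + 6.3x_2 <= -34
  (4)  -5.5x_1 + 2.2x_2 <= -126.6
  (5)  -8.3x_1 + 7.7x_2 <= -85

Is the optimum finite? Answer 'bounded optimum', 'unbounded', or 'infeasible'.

The boundaries 7.1x_1 + 6.3x_2 = -34 and -5.5x_1 + 2.2x_2 = -126.6 meet at (72278/5027, -108586/5027), but that point violates 7.5x_1 - 7.9x_2 ≤ -45.7. Every candidate vertex is excluded by some other constraint, so the feasible region is empty.

infeasible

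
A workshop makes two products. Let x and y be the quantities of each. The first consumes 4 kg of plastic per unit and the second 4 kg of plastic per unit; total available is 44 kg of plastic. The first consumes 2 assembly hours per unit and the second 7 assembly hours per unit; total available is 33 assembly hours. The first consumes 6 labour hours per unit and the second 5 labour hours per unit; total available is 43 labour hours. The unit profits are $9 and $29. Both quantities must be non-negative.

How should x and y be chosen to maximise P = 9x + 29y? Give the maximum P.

x = 17/4, y = 7/2, maximum P = 559/4

Corner points and P = 9x + 29y:
  (0, 0) → P = 0
  (0, 33/7) → P = 957/7
  (43/6, 0) → P = 129/2
  (17/4, 7/2) → P = 559/4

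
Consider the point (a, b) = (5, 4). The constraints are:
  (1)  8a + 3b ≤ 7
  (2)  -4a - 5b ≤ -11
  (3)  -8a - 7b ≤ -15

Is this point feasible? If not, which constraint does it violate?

not feasible — violates (1)

Constraint (1): 8a + 3b = 52, which is not ≤ 7. All other constraints are satisfied.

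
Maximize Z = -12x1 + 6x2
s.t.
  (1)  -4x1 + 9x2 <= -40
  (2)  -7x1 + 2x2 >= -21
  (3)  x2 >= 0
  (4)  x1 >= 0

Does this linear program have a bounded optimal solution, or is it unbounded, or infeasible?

The boundaries -4x1 + 9x2 = -40 and -7x1 + 2x2 = -21 meet at (109/55, -196/55), but that point violates x2 ≥ 0. Every candidate vertex is excluded by some other constraint, so the feasible region is empty.

infeasible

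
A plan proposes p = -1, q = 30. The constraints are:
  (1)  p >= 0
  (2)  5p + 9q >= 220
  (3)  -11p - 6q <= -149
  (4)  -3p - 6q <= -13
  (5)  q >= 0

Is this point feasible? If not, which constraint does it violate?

Constraint (1): p = -1, which is not ≥ 0. All other constraints are satisfied.

not feasible — violates (1)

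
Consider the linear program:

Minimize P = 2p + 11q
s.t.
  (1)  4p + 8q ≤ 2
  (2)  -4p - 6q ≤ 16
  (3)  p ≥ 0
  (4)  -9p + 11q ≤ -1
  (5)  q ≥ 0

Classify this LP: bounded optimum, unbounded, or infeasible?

bounded optimum

Corner points and P = 2p + 11q:
  (15/58, 7/58) → P = 107/58
  (1/2, 0) → P = 1
  (1/9, 0) → P = 2/9
The feasible region has finitely many vertices and no improving ray; the minimum is 2/9 at (1/9, 0).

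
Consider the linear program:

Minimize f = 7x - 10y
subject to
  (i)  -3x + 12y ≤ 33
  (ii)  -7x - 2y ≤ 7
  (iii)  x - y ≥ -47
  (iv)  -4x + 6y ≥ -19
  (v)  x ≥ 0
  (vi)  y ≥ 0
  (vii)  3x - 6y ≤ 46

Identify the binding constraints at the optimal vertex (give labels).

Corner points and f = 7x - 10y:
  (71/5, 63/10) → f = 182/5
  (0, 11/4) → f = -55/2
  (19/4, 0) → f = 133/4
  (0, 0) → f = 0

The minimum is at (0, 11/4). Substituting into each constraint, equality holds for (i) and (v); the remaining constraints have slack.

(i) and (v)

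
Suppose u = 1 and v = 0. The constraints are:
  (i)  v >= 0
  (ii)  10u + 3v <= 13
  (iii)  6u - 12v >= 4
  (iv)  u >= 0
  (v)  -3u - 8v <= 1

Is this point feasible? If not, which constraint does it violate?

feasible

(i): 0 ≥ 0 ✓
(ii): 10 ≤ 13 ✓
(iii): 6 ≥ 4 ✓
(iv): 1 ≥ 0 ✓
(v): -3 ≤ 1 ✓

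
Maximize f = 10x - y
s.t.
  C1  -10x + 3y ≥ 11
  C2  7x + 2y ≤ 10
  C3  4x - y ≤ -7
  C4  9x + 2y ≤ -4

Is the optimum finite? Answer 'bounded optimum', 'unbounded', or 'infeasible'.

bounded optimum

Feasible corners and f = 10x - y:
  (-5, -13) → f = -37
  (-7, 59/2) → f = -199/2
  (-18/17, 47/17) → f = -227/17
The feasible region has finitely many vertices and no improving ray; the maximum is -227/17 at (-18/17, 47/17).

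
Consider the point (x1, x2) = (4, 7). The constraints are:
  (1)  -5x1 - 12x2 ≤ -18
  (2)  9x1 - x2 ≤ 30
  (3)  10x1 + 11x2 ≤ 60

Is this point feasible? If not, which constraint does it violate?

not feasible — violates (3)

Constraint (3): 10x1 + 11x2 = 117, which is not ≤ 60. All other constraints are satisfied.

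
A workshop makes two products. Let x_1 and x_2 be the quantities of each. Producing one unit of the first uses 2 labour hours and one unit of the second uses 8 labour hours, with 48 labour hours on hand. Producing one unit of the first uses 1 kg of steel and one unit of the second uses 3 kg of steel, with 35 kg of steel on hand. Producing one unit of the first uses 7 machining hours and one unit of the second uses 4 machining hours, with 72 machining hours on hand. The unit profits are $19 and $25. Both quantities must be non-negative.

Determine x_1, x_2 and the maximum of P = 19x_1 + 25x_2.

Extreme points and P = 19x_1 + 25x_2:
  (0, 0) → P = 0
  (0, 6) → P = 150
  (72/7, 0) → P = 1368/7
  (8, 4) → P = 252

The binding constraints are 2x_1 + 8x_2 = 48 and 7x_1 + 4x_2 = 72.
Solving simultaneously gives x_1 = 8, x_2 = 4.

x_1 = 8, x_2 = 4, maximum P = 252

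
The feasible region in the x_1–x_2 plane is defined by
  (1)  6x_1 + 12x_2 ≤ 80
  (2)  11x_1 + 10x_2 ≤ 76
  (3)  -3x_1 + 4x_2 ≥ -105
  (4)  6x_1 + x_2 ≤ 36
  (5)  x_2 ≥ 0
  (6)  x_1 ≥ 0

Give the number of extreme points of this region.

Of the 15 pairwise boundary intersections, those satisfying every inequality are:
  (14/9, 53/9)
  (0, 20/3)
  (284/49, 60/49)
  (6, 0)
  (0, 0)

5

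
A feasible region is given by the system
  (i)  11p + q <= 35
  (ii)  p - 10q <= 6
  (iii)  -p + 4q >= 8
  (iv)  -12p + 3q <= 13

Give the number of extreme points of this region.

3

Intersecting each pair of boundary lines and keeping only the points that satisfy every inequality leaves:
  (44/15, 41/15)
  (92/45, 563/45)
  (-28/45, 83/45)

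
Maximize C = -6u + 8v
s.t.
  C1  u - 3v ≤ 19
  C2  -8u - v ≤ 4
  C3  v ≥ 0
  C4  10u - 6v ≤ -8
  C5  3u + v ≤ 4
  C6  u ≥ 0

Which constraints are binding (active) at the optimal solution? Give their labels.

C5 and C6

Feasible corners and C = -6u + 8v:
  (4/7, 16/7) → C = 104/7
  (0, 4/3) → C = 32/3
  (0, 4) → C = 32

The maximum is at (0, 4). Substituting into each constraint, equality holds for C5 and C6; the remaining constraints have slack.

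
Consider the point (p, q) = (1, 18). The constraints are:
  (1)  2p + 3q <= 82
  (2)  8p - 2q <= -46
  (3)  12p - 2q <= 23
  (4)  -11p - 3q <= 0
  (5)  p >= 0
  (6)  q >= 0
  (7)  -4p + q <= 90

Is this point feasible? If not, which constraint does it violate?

not feasible — violates (2)

Constraint (2): 8p - 2q = -28, which is not ≤ -46. All other constraints are satisfied.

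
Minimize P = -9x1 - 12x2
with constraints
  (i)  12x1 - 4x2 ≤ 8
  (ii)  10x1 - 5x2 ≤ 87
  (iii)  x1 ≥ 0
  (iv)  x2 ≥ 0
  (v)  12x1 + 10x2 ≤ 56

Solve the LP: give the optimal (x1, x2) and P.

x1 = 0, x2 = 28/5, minimum P = -336/5

Feasible corners and P = -9x1 - 12x2:
  (2/3, 0) → P = -6
  (38/21, 24/7) → P = -402/7
  (0, 0) → P = 0
  (0, 28/5) → P = -336/5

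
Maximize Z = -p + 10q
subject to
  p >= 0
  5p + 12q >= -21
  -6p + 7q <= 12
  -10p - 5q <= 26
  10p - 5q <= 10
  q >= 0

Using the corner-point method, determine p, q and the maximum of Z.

Extreme points and Z = -p + 10q:
  (0, 12/7) → Z = 120/7
  (0, 0) → Z = 0
  (13/4, 9/2) → Z = 167/4
  (1, 0) → Z = -1

p = 13/4, q = 9/2, maximum Z = 167/4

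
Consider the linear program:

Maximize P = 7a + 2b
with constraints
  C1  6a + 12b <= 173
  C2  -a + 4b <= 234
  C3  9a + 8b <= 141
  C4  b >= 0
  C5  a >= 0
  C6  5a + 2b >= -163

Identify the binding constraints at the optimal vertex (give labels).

C3 and C4

Corner points and P = 7a + 2b:
  (77/15, 237/20) → P = 1789/30
  (0, 173/12) → P = 173/6
  (47/3, 0) → P = 329/3
  (0, 0) → P = 0

The maximum is at (47/3, 0). Substituting into each constraint, equality holds for C3 and C4; the remaining constraints have slack.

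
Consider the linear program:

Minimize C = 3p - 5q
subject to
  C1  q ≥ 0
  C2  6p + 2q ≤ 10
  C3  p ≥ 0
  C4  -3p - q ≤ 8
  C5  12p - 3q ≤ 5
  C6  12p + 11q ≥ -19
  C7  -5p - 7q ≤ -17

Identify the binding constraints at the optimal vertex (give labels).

C2 and C3

Extreme points and C = 3p - 5q:
  (0, 5) → C = -25
  (20/21, 15/7) → C = -55/7
  (0, 17/7) → C = -85/7
  (86/99, 179/99) → C = -637/99

The minimum is at (0, 5). Substituting into each constraint, equality holds for C2 and C3; the remaining constraints have slack.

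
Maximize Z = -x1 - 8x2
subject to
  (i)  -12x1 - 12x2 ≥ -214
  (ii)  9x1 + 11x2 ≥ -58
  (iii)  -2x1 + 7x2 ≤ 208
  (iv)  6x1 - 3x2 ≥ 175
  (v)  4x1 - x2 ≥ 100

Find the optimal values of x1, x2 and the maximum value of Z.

x1 = 1525/12, x2 = -437/4, maximum Z = 8963/12

Corner points and Z = -x1 - 8x2:
  (1525/12, -437/4) → Z = 8963/12
  (457/18, -68/9) → Z = 631/18
  (1042/53, -1132/53) → Z = 8014/53
  (125/6, -50/3) → Z = 225/2

At the optimal vertex, -12x1 - 12x2 = -214 and 9x1 + 11x2 = -58.
Solving simultaneously gives x1 = 1525/12, x2 = -437/4.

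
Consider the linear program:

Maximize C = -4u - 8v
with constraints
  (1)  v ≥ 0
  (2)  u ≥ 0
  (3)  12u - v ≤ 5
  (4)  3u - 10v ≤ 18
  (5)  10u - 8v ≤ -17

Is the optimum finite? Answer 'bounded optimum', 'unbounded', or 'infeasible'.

bounded optimum

Vertices and C = -4u - 8v:
  (0, 17/8) → C = -17
  (57/86, 127/43) → C = -1130/43
The feasible region has finitely many vertices and no improving ray; the maximum is -17 at (0, 17/8).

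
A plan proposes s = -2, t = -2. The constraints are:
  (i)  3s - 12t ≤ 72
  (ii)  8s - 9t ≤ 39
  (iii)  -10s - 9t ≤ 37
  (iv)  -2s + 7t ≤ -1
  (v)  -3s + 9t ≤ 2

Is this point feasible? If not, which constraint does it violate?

Constraint (iii): -10s - 9t = 38, which is not ≤ 37. All other constraints are satisfied.

not feasible — violates (iii)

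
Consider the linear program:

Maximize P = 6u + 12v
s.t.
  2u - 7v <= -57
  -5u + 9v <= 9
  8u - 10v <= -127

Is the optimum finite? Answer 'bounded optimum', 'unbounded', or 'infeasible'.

The boundaries 2u - 7v = -57 and -5u + 9v = 9 meet at (450/17, 267/17), but that point violates 8u - 10v ≤ -127. Every candidate vertex is excluded by some other constraint, so the feasible region is empty.

infeasible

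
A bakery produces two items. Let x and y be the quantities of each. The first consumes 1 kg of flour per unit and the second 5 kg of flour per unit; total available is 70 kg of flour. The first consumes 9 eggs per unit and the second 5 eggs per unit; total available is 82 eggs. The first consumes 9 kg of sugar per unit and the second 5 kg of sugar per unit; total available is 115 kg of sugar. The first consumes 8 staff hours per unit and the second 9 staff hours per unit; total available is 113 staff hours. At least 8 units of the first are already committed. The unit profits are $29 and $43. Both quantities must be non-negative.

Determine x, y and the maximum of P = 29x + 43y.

x = 8, y = 2, maximum P = 318

Vertices and P = 29x + 43y:
  (82/9, 0) → P = 2378/9
  (8, 0) → P = 232
  (8, 2) → P = 318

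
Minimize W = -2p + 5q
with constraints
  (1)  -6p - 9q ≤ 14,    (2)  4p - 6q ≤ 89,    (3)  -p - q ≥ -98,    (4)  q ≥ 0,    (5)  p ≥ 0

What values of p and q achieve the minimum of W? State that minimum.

p = 89/4, q = 0, minimum W = -89/2

Extreme points and W = -2p + 5q:
  (677/10, 303/10) → W = 161/10
  (89/4, 0) → W = -89/2
  (0, 98) → W = 490
  (0, 0) → W = 0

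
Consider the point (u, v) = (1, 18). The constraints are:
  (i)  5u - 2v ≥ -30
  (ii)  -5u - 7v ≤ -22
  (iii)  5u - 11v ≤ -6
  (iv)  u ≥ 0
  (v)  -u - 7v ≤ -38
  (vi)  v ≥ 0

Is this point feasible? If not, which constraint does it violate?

not feasible — violates (i)

Constraint (i): 5u - 2v = -31, which is not ≥ -30. All other constraints are satisfied.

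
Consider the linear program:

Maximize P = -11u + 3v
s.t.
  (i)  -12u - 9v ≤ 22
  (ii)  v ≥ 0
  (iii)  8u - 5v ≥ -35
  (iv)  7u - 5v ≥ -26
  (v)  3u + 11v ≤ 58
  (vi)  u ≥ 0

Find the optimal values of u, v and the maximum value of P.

u = 0, v = 26/5, maximum P = 78/5

Corner points and P = -11u + 3v:
  (58/3, 0) → P = -638/3
  (0, 0) → P = 0
  (1/23, 121/23) → P = 352/23
  (0, 26/5) → P = 78/5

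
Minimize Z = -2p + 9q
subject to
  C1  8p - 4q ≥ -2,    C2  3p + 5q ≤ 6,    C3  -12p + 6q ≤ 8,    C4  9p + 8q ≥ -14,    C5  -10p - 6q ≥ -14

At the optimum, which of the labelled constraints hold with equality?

C4 and C5

Extreme points and Z = -2p + 9q:
  (7/26, 27/26) → Z = 229/26
  (-18/25, -47/50) → Z = -351/50
  (17/16, 9/16) → Z = 47/16
  (98/13, -133/13) → Z = -1393/13

The minimum is at (98/13, -133/13). Substituting into each constraint, equality holds for C4 and C5; the remaining constraints have slack.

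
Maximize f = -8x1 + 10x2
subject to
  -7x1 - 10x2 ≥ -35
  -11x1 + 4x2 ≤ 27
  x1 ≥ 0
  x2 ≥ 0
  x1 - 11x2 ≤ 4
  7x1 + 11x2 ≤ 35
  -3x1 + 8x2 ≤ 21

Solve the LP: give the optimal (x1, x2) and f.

x1 = 0, x2 = 21/8, maximum f = 105/4

The optimum lies where x1 = 0 and -3x1 + 8x2 = 21.
Solving simultaneously gives x1 = 0, x2 = 21/8.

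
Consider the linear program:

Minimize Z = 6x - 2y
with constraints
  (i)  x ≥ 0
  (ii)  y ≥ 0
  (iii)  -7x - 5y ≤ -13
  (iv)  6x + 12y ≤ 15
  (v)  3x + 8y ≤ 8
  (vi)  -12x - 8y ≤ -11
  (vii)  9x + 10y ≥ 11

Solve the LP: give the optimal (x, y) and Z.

x = 64/41, y = 17/41, minimum Z = 350/41

Extreme points and Z = 6x - 2y:
  (13/7, 0) → Z = 78/7
  (5/2, 0) → Z = 15
  (64/41, 17/41) → Z = 350/41
  (2, 1/4) → Z = 23/2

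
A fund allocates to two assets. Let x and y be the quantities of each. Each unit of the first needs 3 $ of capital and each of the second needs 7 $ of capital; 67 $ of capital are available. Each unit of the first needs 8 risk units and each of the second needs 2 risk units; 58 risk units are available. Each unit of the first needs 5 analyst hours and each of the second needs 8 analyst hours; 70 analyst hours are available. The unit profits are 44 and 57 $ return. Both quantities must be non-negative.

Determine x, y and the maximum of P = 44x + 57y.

Corner points and P = 44x + 57y:
  (0, 0) → P = 0
  (0, 35/4) → P = 1995/4
  (29/4, 0) → P = 319
  (6, 5) → P = 549

x = 6, y = 5, maximum P = 549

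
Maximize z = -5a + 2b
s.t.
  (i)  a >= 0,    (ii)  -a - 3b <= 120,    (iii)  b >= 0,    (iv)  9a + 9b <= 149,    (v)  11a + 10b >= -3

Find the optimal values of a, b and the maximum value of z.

The binding constraints are a = 0 and 9a + 9b = 149.
Solving simultaneously gives a = 0, b = 149/9.

a = 0, b = 149/9, maximum z = 298/9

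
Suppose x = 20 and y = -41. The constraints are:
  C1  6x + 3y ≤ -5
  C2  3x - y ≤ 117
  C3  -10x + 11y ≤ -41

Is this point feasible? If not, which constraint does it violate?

not feasible — violates C1

Constraint C1: 6x + 3y = -3, which is not ≤ -5. All other constraints are satisfied.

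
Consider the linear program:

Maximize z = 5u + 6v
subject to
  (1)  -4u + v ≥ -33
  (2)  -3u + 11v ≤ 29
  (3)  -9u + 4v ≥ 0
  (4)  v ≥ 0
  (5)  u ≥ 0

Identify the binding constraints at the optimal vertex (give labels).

Corner points and z = 5u + 6v:
  (4/3, 3) → z = 74/3
  (0, 29/11) → z = 174/11
  (0, 0) → z = 0

The maximum is at (4/3, 3). Substituting into each constraint, equality holds for (2) and (3); the remaining constraints have slack.

(2) and (3)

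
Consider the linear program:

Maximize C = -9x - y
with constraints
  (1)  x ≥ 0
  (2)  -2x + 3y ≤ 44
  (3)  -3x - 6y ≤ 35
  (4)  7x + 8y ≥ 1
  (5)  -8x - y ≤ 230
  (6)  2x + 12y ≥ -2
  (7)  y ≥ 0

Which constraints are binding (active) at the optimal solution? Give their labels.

(1) and (4)

Extreme points and C = -9x - y:
  (0, 44/3) → C = -44/3
  (0, 1/8) → C = -1/8
  (1/7, 0) → C = -9/7
The feasible region is unbounded (it extends along (1, 0), (3, 2)), but C strictly decreases along every unbounded feasible direction, so there is no improving ray and the maximum is attained at a vertex.

The maximum is at (0, 1/8). Substituting into each constraint, equality holds for (1) and (4); the remaining constraints have slack.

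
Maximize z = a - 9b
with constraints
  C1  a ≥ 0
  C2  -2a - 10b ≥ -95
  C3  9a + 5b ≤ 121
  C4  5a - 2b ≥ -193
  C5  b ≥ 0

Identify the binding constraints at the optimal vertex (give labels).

C3 and C5

Extreme points and z = a - 9b:
  (0, 19/2) → z = -171/2
  (0, 0) → z = 0
  (147/16, 613/80) → z = -2391/40
  (121/9, 0) → z = 121/9

The maximum is at (121/9, 0). Substituting into each constraint, equality holds for C3 and C5; the remaining constraints have slack.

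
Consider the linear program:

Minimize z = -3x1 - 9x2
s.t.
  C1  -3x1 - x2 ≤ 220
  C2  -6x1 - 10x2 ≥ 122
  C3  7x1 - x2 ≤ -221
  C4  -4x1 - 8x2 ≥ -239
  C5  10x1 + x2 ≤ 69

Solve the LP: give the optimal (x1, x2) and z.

x1 = -1039/12, x2 = 159/4, minimum z = -98

Vertices and z = -3x1 - 9x2:
  (-1039/12, 159/4) → z = -98
  (-441/10, -877/10) → z = 4608/5
  (-583/19, 118/19) → z = 687/19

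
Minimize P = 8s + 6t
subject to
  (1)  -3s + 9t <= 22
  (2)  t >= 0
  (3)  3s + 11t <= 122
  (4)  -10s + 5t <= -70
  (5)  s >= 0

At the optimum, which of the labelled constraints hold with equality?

Feasible corners and P = 8s + 6t:
  (214/15, 36/5) → P = 472/3
  (148/15, 86/15) → P = 340/3
  (122/3, 0) → P = 976/3
  (7, 0) → P = 56

The minimum is at (7, 0). Substituting into each constraint, equality holds for (2) and (4); the remaining constraints have slack.

(2) and (4)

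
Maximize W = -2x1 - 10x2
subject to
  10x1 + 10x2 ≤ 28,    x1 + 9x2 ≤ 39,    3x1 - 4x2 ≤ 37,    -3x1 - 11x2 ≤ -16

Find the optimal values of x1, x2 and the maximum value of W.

Corner points and W = -2x1 - 10x2:
  (-69/40, 181/40) → W = -209/5
  (37/20, 19/20) → W = -66/5
  (-285/16, 101/16) → W = -55/2

x1 = 37/20, x2 = 19/20, maximum W = -66/5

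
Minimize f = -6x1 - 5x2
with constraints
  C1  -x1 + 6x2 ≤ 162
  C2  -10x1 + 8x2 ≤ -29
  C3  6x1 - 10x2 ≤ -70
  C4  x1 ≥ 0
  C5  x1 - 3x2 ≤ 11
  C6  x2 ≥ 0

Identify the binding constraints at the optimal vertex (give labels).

C1 and C3

Feasible corners and f = -6x1 - 5x2:
  (735/26, 1649/52) → f = -17065/52
  (600/13, 451/13) → f = -5855/13
  (425/26, 437/26) → f = -4735/26

The minimum is at (600/13, 451/13). Substituting into each constraint, equality holds for C1 and C3; the remaining constraints have slack.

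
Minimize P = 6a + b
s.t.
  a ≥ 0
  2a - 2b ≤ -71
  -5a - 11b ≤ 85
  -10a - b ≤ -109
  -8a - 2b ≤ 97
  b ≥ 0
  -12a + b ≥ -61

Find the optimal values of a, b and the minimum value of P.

The feasible region is unbounded (it extends along (0, 1), (1, 12)), but P strictly increases along every unbounded feasible direction, so there is no improving ray and the minimum is attained at a vertex.

At the optimal vertex, 2a - 2b = -71 and -10a - b = -109.
Solving simultaneously gives a = 147/22, b = 464/11.

a = 147/22, b = 464/11, minimum P = 905/11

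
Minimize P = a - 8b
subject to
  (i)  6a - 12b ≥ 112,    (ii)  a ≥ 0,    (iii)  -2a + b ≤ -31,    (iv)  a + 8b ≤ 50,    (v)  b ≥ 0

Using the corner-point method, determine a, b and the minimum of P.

At the optimal vertex, 6a - 12b = 112 and a + 8b = 50.
Solving simultaneously gives a = 374/15, b = 47/15.

a = 374/15, b = 47/15, minimum P = -2/15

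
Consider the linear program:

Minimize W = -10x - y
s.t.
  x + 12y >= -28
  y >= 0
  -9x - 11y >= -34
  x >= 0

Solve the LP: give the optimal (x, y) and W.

Feasible corners and W = -10x - y:
  (34/9, 0) → W = -340/9
  (0, 0) → W = 0
  (0, 34/11) → W = -34/11

The optimum lies where y = 0 and -9x - 11y = -34.
Solving simultaneously gives x = 34/9, y = 0.

x = 34/9, y = 0, minimum W = -340/9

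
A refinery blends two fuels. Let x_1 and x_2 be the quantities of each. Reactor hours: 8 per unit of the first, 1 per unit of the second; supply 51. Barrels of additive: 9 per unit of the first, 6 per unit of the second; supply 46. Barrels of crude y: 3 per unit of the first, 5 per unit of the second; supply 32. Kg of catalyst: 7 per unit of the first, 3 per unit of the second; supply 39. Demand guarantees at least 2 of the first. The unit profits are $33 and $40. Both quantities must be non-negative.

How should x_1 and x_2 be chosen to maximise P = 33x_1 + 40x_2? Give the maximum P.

x_1 = 2, x_2 = 14/3, maximum P = 758/3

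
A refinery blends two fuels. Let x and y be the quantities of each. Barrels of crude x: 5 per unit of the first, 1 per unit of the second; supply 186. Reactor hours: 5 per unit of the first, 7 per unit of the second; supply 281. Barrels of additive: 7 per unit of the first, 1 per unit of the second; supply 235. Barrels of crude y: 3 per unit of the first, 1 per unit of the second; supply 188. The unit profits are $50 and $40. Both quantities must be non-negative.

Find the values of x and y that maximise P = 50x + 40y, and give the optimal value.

x = 31, y = 18, maximum P = 2270

Corner points and P = 50x + 40y:
  (0, 0) → P = 0
  (0, 281/7) → P = 11240/7
  (235/7, 0) → P = 11750/7
  (31, 18) → P = 2270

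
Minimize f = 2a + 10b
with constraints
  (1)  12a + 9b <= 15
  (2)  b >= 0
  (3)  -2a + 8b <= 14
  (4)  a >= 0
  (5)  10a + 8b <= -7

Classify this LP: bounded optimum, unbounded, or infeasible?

The boundaries 12a + 9b = 15 and b = 0 meet at (5/4, 0), but that point violates 10a + 8b ≤ -7. Every candidate vertex is excluded by some other constraint, so the feasible region is empty.

infeasible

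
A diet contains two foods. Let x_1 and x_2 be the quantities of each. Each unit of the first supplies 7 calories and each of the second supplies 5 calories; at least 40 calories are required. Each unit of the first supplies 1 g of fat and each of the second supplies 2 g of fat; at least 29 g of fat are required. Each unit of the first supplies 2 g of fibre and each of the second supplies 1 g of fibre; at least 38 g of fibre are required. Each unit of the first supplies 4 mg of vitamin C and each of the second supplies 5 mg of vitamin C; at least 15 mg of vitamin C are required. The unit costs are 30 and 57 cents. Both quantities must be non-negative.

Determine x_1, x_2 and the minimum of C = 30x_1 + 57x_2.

Feasible corners and C = 30x_1 + 57x_2:
  (0, 38) → C = 2166
  (29, 0) → C = 870
  (47/3, 20/3) → C = 850
The feasible region is unbounded (it extends along (0, 1), (1, 0)), but C strictly increases along every unbounded feasible direction, so there is no improving ray and the minimum is attained at a vertex.

The binding constraints are x_1 + 2x_2 = 29 and 2x_1 + x_2 = 38.
Solving simultaneously gives x_1 = 47/3, x_2 = 20/3.

x_1 = 47/3, x_2 = 20/3, minimum C = 850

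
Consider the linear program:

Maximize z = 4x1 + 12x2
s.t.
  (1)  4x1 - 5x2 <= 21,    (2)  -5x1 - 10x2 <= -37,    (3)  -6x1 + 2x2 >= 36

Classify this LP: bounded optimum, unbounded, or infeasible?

unbounded

From the feasible point (-143/35, 201/35), moving in the direction (2, 6) keeps every constraint satisfied while z increases without bound.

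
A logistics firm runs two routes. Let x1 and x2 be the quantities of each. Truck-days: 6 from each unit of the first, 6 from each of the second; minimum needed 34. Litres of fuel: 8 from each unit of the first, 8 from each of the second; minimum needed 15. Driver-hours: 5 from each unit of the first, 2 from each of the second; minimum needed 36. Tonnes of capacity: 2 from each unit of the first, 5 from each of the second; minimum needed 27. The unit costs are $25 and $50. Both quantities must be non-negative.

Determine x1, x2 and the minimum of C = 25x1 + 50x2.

x1 = 6, x2 = 3, minimum C = 300

Vertices and C = 25x1 + 50x2:
  (0, 18) → C = 900
  (27/2, 0) → C = 675/2
  (6, 3) → C = 300
The feasible region is unbounded (it extends along (0, 1), (1, 0)), but C strictly increases along every unbounded feasible direction, so there is no improving ray and the minimum is attained at a vertex.

At the optimal vertex, 5x1 + 2x2 = 36 and 2x1 + 5x2 = 27.
Solving simultaneously gives x1 = 6, x2 = 3.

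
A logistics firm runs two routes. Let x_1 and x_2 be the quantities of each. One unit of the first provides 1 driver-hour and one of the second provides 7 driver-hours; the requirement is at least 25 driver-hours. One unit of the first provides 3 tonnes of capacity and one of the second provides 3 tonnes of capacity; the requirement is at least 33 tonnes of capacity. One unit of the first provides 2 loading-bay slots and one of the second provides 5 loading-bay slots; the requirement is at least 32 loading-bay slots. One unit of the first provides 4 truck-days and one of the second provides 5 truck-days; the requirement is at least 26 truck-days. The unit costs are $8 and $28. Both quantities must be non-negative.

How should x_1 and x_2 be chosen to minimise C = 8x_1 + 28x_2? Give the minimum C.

x_1 = 11, x_2 = 2, minimum C = 144

Feasible corners and C = 8x_1 + 28x_2:
  (0, 11) → C = 308
  (25, 0) → C = 200
  (11, 2) → C = 144
  (23/3, 10/3) → C = 464/3
The feasible region is unbounded (it extends along (0, 1), (1, 0)), but C strictly increases along every unbounded feasible direction, so there is no improving ray and the minimum is attained at a vertex.

The optimum lies where x_1 + 7x_2 = 25 and 2x_1 + 5x_2 = 32.
Solving simultaneously gives x_1 = 11, x_2 = 2.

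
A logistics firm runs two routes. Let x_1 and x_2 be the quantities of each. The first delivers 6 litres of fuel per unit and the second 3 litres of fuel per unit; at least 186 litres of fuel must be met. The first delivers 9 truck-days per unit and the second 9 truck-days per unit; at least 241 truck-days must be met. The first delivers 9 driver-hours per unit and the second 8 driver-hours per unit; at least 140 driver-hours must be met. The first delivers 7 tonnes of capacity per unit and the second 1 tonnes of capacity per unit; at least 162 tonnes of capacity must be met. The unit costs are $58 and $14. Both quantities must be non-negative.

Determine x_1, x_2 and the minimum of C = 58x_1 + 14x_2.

x_1 = 20, x_2 = 22, minimum C = 1468

Feasible corners and C = 58x_1 + 14x_2:
  (0, 162) → C = 2268
  (31, 0) → C = 1798
  (20, 22) → C = 1468
The feasible region is unbounded (it extends along (0, 1), (1, 0)), but C strictly increases along every unbounded feasible direction, so there is no improving ray and the minimum is attained at a vertex.

The binding constraints are 6x_1 + 3x_2 = 186 and 7x_1 + x_2 = 162.
Solving simultaneously gives x_1 = 20, x_2 = 22.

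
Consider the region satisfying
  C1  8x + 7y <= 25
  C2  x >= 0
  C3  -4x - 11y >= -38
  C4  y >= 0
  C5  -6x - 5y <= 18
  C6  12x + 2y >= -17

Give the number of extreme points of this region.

4

Of the 15 pairwise boundary intersections, those satisfying every inequality are:
  (3/20, 17/5)
  (25/8, 0)
  (0, 38/11)
  (0, 0)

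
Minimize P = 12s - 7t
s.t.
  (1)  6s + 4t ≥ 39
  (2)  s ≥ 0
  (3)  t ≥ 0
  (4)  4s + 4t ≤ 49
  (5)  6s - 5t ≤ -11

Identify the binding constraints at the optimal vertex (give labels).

(2) and (4)

Vertices and P = 12s - 7t:
  (0, 39/4) → P = -273/4
  (151/54, 50/9) → P = -16/3
  (0, 49/4) → P = -343/4
  (201/44, 169/22) → P = 23/22

The minimum is at (0, 49/4). Substituting into each constraint, equality holds for (2) and (4); the remaining constraints have slack.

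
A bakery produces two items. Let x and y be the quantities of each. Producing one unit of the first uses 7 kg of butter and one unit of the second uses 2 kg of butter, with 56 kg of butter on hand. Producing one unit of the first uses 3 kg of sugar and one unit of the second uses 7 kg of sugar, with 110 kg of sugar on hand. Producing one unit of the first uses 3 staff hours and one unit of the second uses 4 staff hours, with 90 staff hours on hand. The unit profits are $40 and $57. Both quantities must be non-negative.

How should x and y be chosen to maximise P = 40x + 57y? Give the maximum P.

x = 4, y = 14, maximum P = 958

Extreme points and P = 40x + 57y:
  (0, 0) → P = 0
  (0, 110/7) → P = 6270/7
  (8, 0) → P = 320
  (4, 14) → P = 958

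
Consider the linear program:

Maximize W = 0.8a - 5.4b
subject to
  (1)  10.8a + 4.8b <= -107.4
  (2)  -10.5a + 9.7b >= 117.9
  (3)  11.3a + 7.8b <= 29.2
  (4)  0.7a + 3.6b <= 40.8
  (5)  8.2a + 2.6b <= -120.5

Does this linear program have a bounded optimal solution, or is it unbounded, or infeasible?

From the feasible point (-147539/10684, -29847/10684), moving in the direction (-9.7, -10.5) keeps every constraint satisfied while W increases without bound.

unbounded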